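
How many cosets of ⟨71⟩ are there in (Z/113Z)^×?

7

The order of 71 must divide φ(113) = 113 − 1 = 112 = 2^4 · 7.
Divisors of 112: 1, 2, 4, 7, 8, 14, 16, 28, 56, 112.
Compute 71^d (mod 113) for the divisors d until we hit 1:
71^1 ≡ 71 (mod 113)
71^2 ≡ 69 (mod 113)
71^4 ≡ 15 (mod 113)
71^7 ≡ 35 (mod 113)
71^8 ≡ 112 (mod 113)
71^14 ≡ 95 (mod 113)
71^16 ≡ 1 (mod 113) ✓
Thus |⟨71⟩| = ord(71) = 16.
The index is φ(113) / ord(71) = 112 / 16 = 7.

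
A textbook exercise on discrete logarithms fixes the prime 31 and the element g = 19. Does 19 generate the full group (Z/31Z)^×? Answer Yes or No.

No

φ(31) = 31 − 1 = 30 = 2 · 3 · 5.
An element g generates (Z/31Z)^× iff g^(30/q) ≢ 1 (mod 31) for each prime q ∈ {2, 3, 5}.
19^15 ≡ 1 (mod 31)  [q = 2: ≡ 1 ✗]
19^10 ≡ 25 (mod 31)  [q = 3: ≢ 1 ✓]
19^6 ≡ 2 (mod 31)  [q = 5: ≢ 1 ✓]
The check at q = 2 fails, so 19 generates a proper subgroup.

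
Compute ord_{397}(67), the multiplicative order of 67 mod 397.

ord(67) | φ(397) = 397 − 1 = 396 = 2^2 · 3^2 · 11.
Divisors of 396: 1, 2, 3, 4, 6, 9, 11, 12, 18, 22, 33, 36, 44, 66, 99, 132, 198, 396.
Evaluate successive powers at the divisors of 396:
67^1 ≡ 67
67^2 ≡ 122
67^3 ≡ 234
67^4 ≡ 195
67^6 ≡ 367
67^9 ≡ 126
67^11 ≡ 286
67^12 ≡ 106
67^18 ≡ 393
67^22 ≡ 14
67^33 ≡ 34
67^36 ≡ 16
67^44 ≡ 196
67^66 ≡ 362
67^99 ≡ 1
The smallest such exponent is 99, so the order of 67 is 99.

99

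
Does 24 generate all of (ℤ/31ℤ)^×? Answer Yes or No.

φ(31) = 31 − 1 = 30 = 2 · 3 · 5.
24 is a primitive root mod 31 iff 24^(φ(31)/q) ≢ 1 for every prime q | φ(31), i.e. q ∈ {2, 3, 5}.
24^15 ≡ 30 (mod 31)  [q = 2: ≢ 1 ✓]
24^10 ≡ 25 (mod 31)  [q = 3: ≢ 1 ✓]
24^6 ≡ 4 (mod 31)  [q = 5: ≢ 1 ✓]
None equal 1, so ord_31(24) = 30: 24 is a primitive root.

Yes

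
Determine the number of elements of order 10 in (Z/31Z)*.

φ(31) = 31 − 1 = 30 = 2 · 3 · 5.
Since (Z/31Z)^× is cyclic of order 30, the number of elements of order d is φ(d) when d | 30 and 0 otherwise.
10 = 2 · 5 divides 30, and φ(10) = 4.

4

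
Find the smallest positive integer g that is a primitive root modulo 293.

2

φ(293) = 293 − 1 = 292 = 2^2 · 73.
g is a primitive root iff g^(292/q) ≢ 1 (mod 293) for each prime q ∈ {2, 73}.
g = 2: 2^146 ≡ 292; 2^4 ≡ 16 — none is 1, so 2 is a primitive root.
The smallest primitive root modulo 293 is 2.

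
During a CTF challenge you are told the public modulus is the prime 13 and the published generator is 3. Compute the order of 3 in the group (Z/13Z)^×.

3

By Lagrange's theorem, ord_13(3) divides φ(13) = 13 − 1 = 12 = 2^2 · 3.
Divisors of 12: 1, 2, 3, 4, 6, 12.
Test each divisor d:
3^1 ≡ 3 (mod 13)
3^2 ≡ 9 (mod 13)
3^3 ≡ 1 (mod 13) ✓
Hence ord(3) = 3.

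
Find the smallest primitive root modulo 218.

φ(218) = φ(2)·φ(109) = 1·108 = 108 = 2^2 · 3^3.
g is a primitive root iff g^(108/q) ≢ 1 (mod 218) for each prime q ∈ {2, 3}.
g = 2: gcd(2, 218) = 2 > 1, not a unit — skip.
g = 3: 3^54 ≡ 1 — hits 1, so not a primitive root.
g = 4: gcd(4, 218) = 2 > 1, not a unit — skip.
g = 5: 5^54 ≡ 1 — hits 1, so not a primitive root.
g = 6: gcd(6, 218) = 2 > 1, not a unit — skip.
g = 7: 7^54 ≡ 1 — hits 1, so not a primitive root.
g = 8: gcd(8, 218) = 2 > 1, not a unit — skip.
g = 9: 9^54 ≡ 1 — hits 1, so not a primitive root.
g = 10: gcd(10, 218) = 2 > 1, not a unit — skip.
g = 11: 11^54 ≡ 217; 11^36 ≡ 45 — none is 1, so 11 is a primitive root.
So 11 is the smallest generator of (Z/218Z)^×.

11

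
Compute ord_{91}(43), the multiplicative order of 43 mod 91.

6

The order of 43 must divide φ(91) = φ(7·13) = (7−1)·(13−1) = 6·12 = 72 = 2^3 · 3^2.
Divisors of 72: 1, 2, 3, 4, 6, 8, 9, 12, 18, 24, 36, 72.
Check 43^d mod 91 for each divisor in increasing order:
43^1 ≡ 43
43^2 ≡ 29
43^3 ≡ 64
43^4 ≡ 22
43^6 ≡ 1
The smallest such exponent is 6, so the order of 43 is 6.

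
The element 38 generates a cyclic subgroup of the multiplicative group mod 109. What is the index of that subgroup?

Since 38 ∈ (Z/109Z)^×, its order divides φ(109) = 109 − 1 = 108 = 2^2 · 3^3.
Divisors of 108: 1, 2, 3, 4, 6, 9, 12, 18, 27, 36, 54, 108.
Compute 38^d (mod 109) for the divisors d until we hit 1:
38^1 ≡ 38 (mod 109)
38^2 ≡ 27 (mod 109)
38^3 ≡ 45 (mod 109)
38^4 ≡ 75 (mod 109)
38^6 ≡ 63 (mod 109)
38^9 ≡ 1 (mod 109) ✓
Thus |⟨38⟩| = ord(38) = 9.
[(Z/109Z)^× : ⟨38⟩] = 108/9 = 12.

12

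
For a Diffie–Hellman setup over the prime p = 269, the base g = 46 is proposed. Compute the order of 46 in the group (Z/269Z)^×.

The order of 46 must divide φ(269) = 269 − 1 = 268 = 2^2 · 67.
Divisors of 268: 1, 2, 4, 67, 134, 268.
Evaluate successive powers at the divisors of 268:
46^1 ≡ 46 (mod 269)
46^2 ≡ 233 (mod 269)
46^4 ≡ 220 (mod 269)
46^67 ≡ 187 (mod 269)
46^134 ≡ 268 (mod 269)
46^268 ≡ 1 (mod 269) ✓
So ord_269(46) = 268.

268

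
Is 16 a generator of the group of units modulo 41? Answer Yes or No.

No

φ(41) = 41 − 1 = 40 = 2^3 · 5.
It suffices to check that the order of 16 is not a proper divisor of 40: compute 16^(40/q) for q ∈ {2, 5}.
16^20 ≡ 1 (mod 41)  [q = 2: ≡ 1 ✗]
16^8 ≡ 37 (mod 41)  [q = 5: ≢ 1 ✓]
Since 16^20 ≡ 1, the order of 16 divides 20 < 40, so 16 is not a primitive root.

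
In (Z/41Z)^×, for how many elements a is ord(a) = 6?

0

φ(41) = 41 − 1 = 40 = 2^3 · 5.
(Z/41Z)^× is cyclic (|G| = 40); a cyclic group of order m has exactly φ(d) elements of each order d | m, and none otherwise.
Since 6 ∤ 40, the count is 0.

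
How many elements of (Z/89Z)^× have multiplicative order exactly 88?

φ(89) = 89 − 1 = 88 = 2^3 · 11.
Since (Z/89Z)^× is cyclic of order 88, the number of elements of order d is φ(d) when d | 88 and 0 otherwise.
88 = 2^3 · 11 divides 88, and φ(88) = 40.

40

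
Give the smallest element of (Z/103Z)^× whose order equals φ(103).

φ(103) = 103 − 1 = 102 = 2 · 3 · 17.
Test candidates g = 2, 3, … against the prime factors q ∈ {2, 3, 17} of φ(103): g is a generator iff g^(102/q) ≢ 1 for every such q.
g = 2: 2^51 ≡ 1 — hits 1, so not a primitive root.
g = 3: 3^51 ≡ 102; 3^34 ≡ 1 — hits 1, so not a primitive root.
g = 4: 4^51 ≡ 1 — hits 1, so not a primitive root.
g = 5: 5^51 ≡ 102; 5^34 ≡ 56; 5^6 ≡ 72 — none is 1, so 5 is a primitive root.
So 5 is the smallest generator of (Z/103Z)^×.

5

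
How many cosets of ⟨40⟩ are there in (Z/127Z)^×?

The order of 40 must divide φ(127) = 127 − 1 = 126 = 2 · 3^2 · 7.
Divisors of 126: 1, 2, 3, 6, 7, 9, 14, 18, 21, 42, 63, 126.
Compute 40^d (mod 127) for the divisors d until we hit 1:
40^1 ≡ 40
40^2 ≡ 76
40^3 ≡ 119
40^6 ≡ 64
40^7 ≡ 20
40^9 ≡ 123
40^14 ≡ 19
40^18 ≡ 16
40^21 ≡ 126
40^42 ≡ 1
Thus |⟨40⟩| = ord(40) = 42.
Index = |(Z/127Z)^×| / |⟨40⟩| = 126 / 42 = 3.

3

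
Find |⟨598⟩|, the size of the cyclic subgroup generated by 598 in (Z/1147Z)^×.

By Lagrange's theorem, ord_1147(598) divides φ(1147) = φ(31·37) = (31−1)·(37−1) = 30·36 = 1080 = 2^3 · 3^3 · 5.
Divisors of 1080: 1, 2, 3, 4, 5, 6, 8, 9, 10, 12, 15, 18, 20, 24, 27, 30, 36, 40, 45, 54, 60, 72, 90, 108, 120, 135, 180, 216, 270, 360, 540, 1080.
Test each divisor d:
598^1 ≡ 598
598^2 ≡ 887
598^3 ≡ 512
598^4 ≡ 1074
598^5 ≡ 1079
598^6 ≡ 628
598^8 ≡ 741
598^9 ≡ 376
598^10 ≡ 36
598^12 ≡ 963
598^15 ≡ 993
598^18 ≡ 295
598^20 ≡ 149
598^24 ≡ 593
598^27 ≡ 808
598^30 ≡ 776
598^36 ≡ 1000
598^40 ≡ 408
598^45 ≡ 931
598^54 ≡ 221
598^60 ≡ 1
Hence ord(598) = 60.

60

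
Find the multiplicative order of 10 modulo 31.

15

ord(10) | φ(31) = 31 − 1 = 30 = 2 · 3 · 5.
Divisors of 30: 1, 2, 3, 5, 6, 10, 15, 30.
Check 10^d mod 31 for each divisor in increasing order:
10^1 ≡ 10
10^2 ≡ 7
10^3 ≡ 8
10^5 ≡ 25
10^6 ≡ 2
10^10 ≡ 5
10^15 ≡ 1
Hence ord(10) = 15.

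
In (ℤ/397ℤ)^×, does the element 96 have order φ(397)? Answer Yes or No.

No

φ(397) = 397 − 1 = 396 = 2^2 · 3^2 · 11.
It suffices to check that the order of 96 is not a proper divisor of 396: compute 96^(396/q) for q ∈ {2, 3, 11}.
96^198 ≡ 396 (mod 397)  [q = 2: ≢ 1 ✓]
96^132 ≡ 34 (mod 397)  [q = 3: ≢ 1 ✓]
96^36 ≡ 1 (mod 397)  [q = 11: ≡ 1 ✗]
The check at q = 11 fails, so 96 generates a proper subgroup.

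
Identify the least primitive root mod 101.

2

φ(101) = 101 − 1 = 100 = 2^2 · 5^2.
Test candidates g = 2, 3, … against the prime factors q ∈ {2, 5} of φ(101): g is a generator iff g^(100/q) ≢ 1 for every such q.
g = 2: 2^50 ≡ 100; 2^20 ≡ 95 — none is 1, so 2 is a primitive root.
Hence the least primitive root of 101 is 2.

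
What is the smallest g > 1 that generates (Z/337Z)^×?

10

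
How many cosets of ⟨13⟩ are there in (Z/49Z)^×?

3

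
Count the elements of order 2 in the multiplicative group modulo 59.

1

φ(59) = 59 − 1 = 58 = 2 · 29.
(Z/59Z)^× is cyclic (|G| = 58); a cyclic group of order m has exactly φ(d) elements of each order d | m, and none otherwise.
2 | 58, and φ(2) = 2 − 1 = 1.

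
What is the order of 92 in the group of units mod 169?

13

Since 92 ∈ (Z/169Z)^×, its order divides φ(169) = φ(13^2) = 13·(13−1) = 156 = 2^2 · 3 · 13.
Divisors of 156: 1, 2, 3, 4, 6, 12, 13, 26, 39, 52, 78, 156.
Check 92^d mod 169 for each divisor in increasing order:
92^1 ≡ 92
92^2 ≡ 14
92^3 ≡ 105
92^4 ≡ 27
92^6 ≡ 40
92^12 ≡ 79
92^13 ≡ 1
So ord_169(92) = 13.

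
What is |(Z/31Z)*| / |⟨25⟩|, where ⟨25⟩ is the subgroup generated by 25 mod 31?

10

ord(25) | φ(31) = 31 − 1 = 30 = 2 · 3 · 5.
Divisors of 30: 1, 2, 3, 5, 6, 10, 15, 30.
Evaluate successive powers at the divisors of 30:
25^1 ≡ 25 (mod 31)
25^2 ≡ 5 (mod 31)
25^3 ≡ 1 (mod 31) ✓
So ord_31(25) = 3, hence |⟨25⟩| = 3.
[(Z/31Z)^× : ⟨25⟩] = 30/3 = 10.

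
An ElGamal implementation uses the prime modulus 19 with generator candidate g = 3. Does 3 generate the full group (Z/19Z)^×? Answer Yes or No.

Yes

φ(19) = 19 − 1 = 18 = 2 · 3^2.
An element g generates (Z/19Z)^× iff g^(18/q) ≢ 1 (mod 19) for each prime q ∈ {2, 3}.
3^9 ≡ 18 (mod 19)  [q = 2: ≢ 1 ✓]
3^6 ≡ 7 (mod 19)  [q = 3: ≢ 1 ✓]
None equal 1, so ord_19(3) = 18: 3 is a primitive root.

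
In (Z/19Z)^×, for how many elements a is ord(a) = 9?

6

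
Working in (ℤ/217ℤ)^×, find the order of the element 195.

30

ord(195) | φ(217) = φ(7·31) = (7−1)·(31−1) = 6·30 = 180 = 2^2 · 3^2 · 5.
Divisors of 180: 1, 2, 3, 4, 5, 6, 9, 10, 12, 15, 18, 20, 30, 36, 45, 60, 90, 180.
Check 195^d mod 217 for each divisor in increasing order:
195^1 ≡ 195 (mod 217)
195^2 ≡ 50 (mod 217)
195^3 ≡ 202 (mod 217)
195^4 ≡ 113 (mod 217)
195^5 ≡ 118 (mod 217)
195^6 ≡ 8 (mod 217)
195^9 ≡ 97 (mod 217)
195^10 ≡ 36 (mod 217)
195^12 ≡ 64 (mod 217)
195^15 ≡ 125 (mod 217)
195^18 ≡ 78 (mod 217)
195^20 ≡ 211 (mod 217)
195^30 ≡ 1 (mod 217) ✓
So ord_217(195) = 30.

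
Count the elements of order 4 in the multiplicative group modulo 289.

φ(289) = φ(17^2) = 17·(17−1) = 272 = 2^4 · 17.
In a cyclic group of order 272, there are φ(d) elements of order d for each divisor d of 272, and zero for non-divisors.
4 = 2^2 divides 272, and φ(4) = 2.

2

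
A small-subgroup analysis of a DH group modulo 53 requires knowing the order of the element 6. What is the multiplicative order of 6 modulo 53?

26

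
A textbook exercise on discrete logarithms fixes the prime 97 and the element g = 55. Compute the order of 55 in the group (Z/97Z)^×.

By Lagrange's theorem, ord_97(55) divides φ(97) = 97 − 1 = 96 = 2^5 · 3.
Divisors of 96: 1, 2, 3, 4, 6, 8, 12, 16, 24, 32, 48, 96.
Test each divisor d:
55^1 ≡ 55
55^2 ≡ 18
55^3 ≡ 20
55^4 ≡ 33
55^6 ≡ 12
55^8 ≡ 22
55^12 ≡ 47
55^16 ≡ 96
55^24 ≡ 75
55^32 ≡ 1
The smallest such exponent is 32, so the order of 55 is 32.

32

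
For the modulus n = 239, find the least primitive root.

7

φ(239) = 239 − 1 = 238 = 2 · 7 · 17.
g is a primitive root iff g^(238/q) ≢ 1 (mod 239) for each prime q ∈ {2, 7, 17}.
g = 2: 2^119 ≡ 1 — hits 1, so not a primitive root.
g = 3: 3^119 ≡ 1 — hits 1, so not a primitive root.
g = 4: 4^119 ≡ 1 — hits 1, so not a primitive root.
g = 5: 5^119 ≡ 1 — hits 1, so not a primitive root.
g = 6: 6^119 ≡ 1 — hits 1, so not a primitive root.
g = 7: 7^119 ≡ 238; 7^34 ≡ 24; 7^14 ≡ 211 — none is 1, so 7 is a primitive root.
So 7 is the smallest generator of (Z/239Z)^×.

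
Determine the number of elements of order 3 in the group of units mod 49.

2

φ(49) = φ(7^2) = 7·(7−1) = 42 = 2 · 3 · 7.
In a cyclic group of order 42, there are φ(d) elements of order d for each divisor d of 42, and zero for non-divisors.
3 | 42, and φ(3) = 3 − 1 = 2.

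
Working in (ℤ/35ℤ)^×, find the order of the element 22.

4

ord(22) | φ(35) = φ(5·7) = (5−1)·(7−1) = 4·6 = 24 = 2^3 · 3.
Divisors of 24: 1, 2, 3, 4, 6, 8, 12, 24.
Compute 22^d (mod 35) for the divisors d until we hit 1:
22^1 ≡ 22 (mod 35)
22^2 ≡ 29 (mod 35)
22^3 ≡ 8 (mod 35)
22^4 ≡ 1 (mod 35) ✓
Therefore the multiplicative order of 22 modulo 35 is 4.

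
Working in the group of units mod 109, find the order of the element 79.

ord(79) | φ(109) = 109 − 1 = 108 = 2^2 · 3^3.
Divisors of 108: 1, 2, 3, 4, 6, 9, 12, 18, 27, 36, 54, 108.
Evaluate successive powers at the divisors of 108:
79^1 ≡ 79 (mod 109)
79^2 ≡ 28 (mod 109)
79^3 ≡ 32 (mod 109)
79^4 ≡ 21 (mod 109)
79^6 ≡ 43 (mod 109)
79^9 ≡ 68 (mod 109)
79^12 ≡ 105 (mod 109)
79^18 ≡ 46 (mod 109)
79^27 ≡ 76 (mod 109)
79^36 ≡ 45 (mod 109)
79^54 ≡ 108 (mod 109)
79^108 ≡ 1 (mod 109) ✓
The smallest such exponent is 108, so the order of 79 is 108.

108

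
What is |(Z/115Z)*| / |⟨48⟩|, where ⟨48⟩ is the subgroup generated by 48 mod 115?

2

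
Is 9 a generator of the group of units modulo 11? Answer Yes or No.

No

φ(11) = 11 − 1 = 10 = 2 · 5.
An element g generates (Z/11Z)^× iff g^(10/q) ≢ 1 (mod 11) for each prime q ∈ {2, 5}.
9^5 ≡ 1 (mod 11)  [q = 2: ≡ 1 ✗]
9^2 ≡ 4 (mod 11)  [q = 5: ≢ 1 ✓]
Since 9^5 ≡ 1, the order of 9 divides 5 < 10, so 9 is not a primitive root.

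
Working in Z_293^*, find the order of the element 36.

ord(36) | φ(293) = 293 − 1 = 292 = 2^2 · 73.
Divisors of 292: 1, 2, 4, 73, 146, 292.
Check 36^d mod 293 for each divisor in increasing order:
36^1 ≡ 36
36^2 ≡ 124
36^4 ≡ 140
36^73 ≡ 1
Therefore the multiplicative order of 36 modulo 293 is 73.

73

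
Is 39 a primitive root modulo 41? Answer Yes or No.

No

φ(41) = 41 − 1 = 40 = 2^3 · 5.
Test 39^(40/q) mod 41 for each prime factor q of 40:
39^20 ≡ 1 (mod 41)  [q = 2: ≡ 1 ✗]
39^8 ≡ 10 (mod 41)  [q = 5: ≢ 1 ✓]
Since 39^20 ≡ 1, the order of 39 divides 20 < 40, so 39 is not a primitive root.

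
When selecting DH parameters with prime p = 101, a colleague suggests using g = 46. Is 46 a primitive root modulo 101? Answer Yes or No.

φ(101) = 101 − 1 = 100 = 2^2 · 5^2.
An element g generates (Z/101Z)^× iff g^(100/q) ≢ 1 (mod 101) for each prime q ∈ {2, 5}.
46^50 ≡ 100 (mod 101)  [q = 2: ≢ 1 ✓]
46^20 ≡ 36 (mod 101)  [q = 5: ≢ 1 ✓]
None equal 1, so ord_101(46) = 100: 46 is a primitive root.

Yes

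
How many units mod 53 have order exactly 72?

φ(53) = 53 − 1 = 52 = 2^2 · 13.
In a cyclic group of order 52, there are φ(d) elements of order d for each divisor d of 52, and zero for non-divisors.
Since 72 ∤ 52, the count is 0.

0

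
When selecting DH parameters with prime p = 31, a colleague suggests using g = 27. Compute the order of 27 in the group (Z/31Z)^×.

10

Since 27 ∈ (Z/31Z)^×, its order divides φ(31) = 31 − 1 = 30 = 2 · 3 · 5.
Divisors of 30: 1, 2, 3, 5, 6, 10, 15, 30.
Evaluate successive powers at the divisors of 30:
27^1 ≡ 27
27^2 ≡ 16
27^3 ≡ 29
27^5 ≡ 30
27^6 ≡ 4
27^10 ≡ 1
Hence ord(27) = 10.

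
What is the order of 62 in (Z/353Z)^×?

The order of 62 must divide φ(353) = 353 − 1 = 352 = 2^5 · 11.
Divisors of 352: 1, 2, 4, 8, 11, 16, 22, 32, 44, 88, 176, 352.
Evaluate successive powers at the divisors of 352:
62^1 ≡ 62
62^2 ≡ 314
62^4 ≡ 109
62^8 ≡ 232
62^11 ≡ 294
62^16 ≡ 168
62^22 ≡ 304
62^32 ≡ 337
62^44 ≡ 283
62^88 ≡ 311
62^176 ≡ 352
62^352 ≡ 1
The smallest such exponent is 352, so the order of 62 is 352.

352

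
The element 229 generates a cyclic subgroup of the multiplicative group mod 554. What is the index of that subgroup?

2

The order of 229 must divide φ(554) = φ(2)·φ(277) = 1·276 = 276 = 2^2 · 3 · 23.
Divisors of 276: 1, 2, 3, 4, 6, 12, 23, 46, 69, 92, 138, 276.
Evaluate successive powers at the divisors of 276:
229^1 ≡ 229 (mod 554)
229^2 ≡ 365 (mod 554)
229^3 ≡ 485 (mod 554)
229^4 ≡ 265 (mod 554)
229^6 ≡ 329 (mod 554)
229^12 ≡ 211 (mod 554)
229^23 ≡ 117 (mod 554)
229^46 ≡ 393 (mod 554)
229^69 ≡ 553 (mod 554)
229^92 ≡ 437 (mod 554)
229^138 ≡ 1 (mod 554) ✓
Thus |⟨229⟩| = ord(229) = 138.
Index = |(Z/554Z)^×| / |⟨229⟩| = 276 / 138 = 2.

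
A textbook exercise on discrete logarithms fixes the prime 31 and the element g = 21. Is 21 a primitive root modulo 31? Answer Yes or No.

Yes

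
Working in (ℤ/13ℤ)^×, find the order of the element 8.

By Lagrange's theorem, ord_13(8) divides φ(13) = 13 − 1 = 12 = 2^2 · 3.
Divisors of 12: 1, 2, 3, 4, 6, 12.
Check 8^d mod 13 for each divisor in increasing order:
8^1 ≡ 8
8^2 ≡ 12
8^3 ≡ 5
8^4 ≡ 1
So ord_13(8) = 4.

4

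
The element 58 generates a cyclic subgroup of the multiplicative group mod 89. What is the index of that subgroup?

By Lagrange's theorem, ord_89(58) divides φ(89) = 89 − 1 = 88 = 2^3 · 11.
Divisors of 88: 1, 2, 4, 8, 11, 22, 44, 88.
Compute 58^d (mod 89) for the divisors d until we hit 1:
58^1 ≡ 58 (mod 89)
58^2 ≡ 71 (mod 89)
58^4 ≡ 57 (mod 89)
58^8 ≡ 45 (mod 89)
58^11 ≡ 12 (mod 89)
58^22 ≡ 55 (mod 89)
58^44 ≡ 88 (mod 89)
58^88 ≡ 1 (mod 89) ✓
Thus |⟨58⟩| = ord(58) = 88.
[(Z/89Z)^× : ⟨58⟩] = 88/88 = 1.

1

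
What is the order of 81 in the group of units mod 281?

Since 81 ∈ (Z/281Z)^×, its order divides φ(281) = 281 − 1 = 280 = 2^3 · 5 · 7.
Divisors of 280: 1, 2, 4, 5, 7, 8, 10, 14, 20, 28, 35, 40, 56, 70, 140, 280.
Check 81^d mod 281 for each divisor in increasing order:
81^1 ≡ 81 (mod 281)
81^2 ≡ 98 (mod 281)
81^4 ≡ 50 (mod 281)
81^5 ≡ 116 (mod 281)
81^7 ≡ 128 (mod 281)
81^8 ≡ 252 (mod 281)
81^10 ≡ 249 (mod 281)
81^14 ≡ 86 (mod 281)
81^20 ≡ 181 (mod 281)
81^28 ≡ 90 (mod 281)
81^35 ≡ 280 (mod 281)
81^40 ≡ 165 (mod 281)
81^56 ≡ 232 (mod 281)
81^70 ≡ 1 (mod 281) ✓
So ord_281(81) = 70.

70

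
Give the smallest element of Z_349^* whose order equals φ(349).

φ(349) = 349 − 1 = 348 = 2^2 · 3 · 29.
g is a primitive root iff g^(348/q) ≢ 1 (mod 349) for each prime q ∈ {2, 3, 29}.
g = 2: 2^174 ≡ 348; 2^116 ≡ 226; 2^12 ≡ 257 — none is 1, so 2 is a primitive root.
Hence the least primitive root of 349 is 2.

2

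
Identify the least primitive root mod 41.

φ(41) = 41 − 1 = 40 = 2^3 · 5.
Test candidates g = 2, 3, … against the prime factors q ∈ {2, 5} of φ(41): g is a generator iff g^(40/q) ≢ 1 for every such q.
g = 2: 2^20 ≡ 1 — hits 1, so not a primitive root.
g = 3: 3^20 ≡ 40; 3^8 ≡ 1 — hits 1, so not a primitive root.
g = 4: 4^20 ≡ 1 — hits 1, so not a primitive root.
g = 5: 5^20 ≡ 1 — hits 1, so not a primitive root.
g = 6: 6^20 ≡ 40; 6^8 ≡ 10 — none is 1, so 6 is a primitive root.
Hence the least primitive root of 41 is 6.

6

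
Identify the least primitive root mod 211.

2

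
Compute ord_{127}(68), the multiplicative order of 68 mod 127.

9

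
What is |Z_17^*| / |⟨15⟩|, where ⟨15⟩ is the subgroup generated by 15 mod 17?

2

The order of 15 must divide φ(17) = 17 − 1 = 16 = 2^4.
Divisors of 16: 1, 2, 4, 8, 16.
Check 15^d mod 17 for each divisor in increasing order:
15^1 ≡ 15 (mod 17)
15^2 ≡ 4 (mod 17)
15^4 ≡ 16 (mod 17)
15^8 ≡ 1 (mod 17) ✓
So ord_17(15) = 8, hence |⟨15⟩| = 8.
The index is φ(17) / ord(15) = 16 / 8 = 2.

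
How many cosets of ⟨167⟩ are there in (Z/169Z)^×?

1

ord(167) | φ(169) = φ(13^2) = 13·(13−1) = 156 = 2^2 · 3 · 13.
Divisors of 156: 1, 2, 3, 4, 6, 12, 13, 26, 39, 52, 78, 156.
Check 167^d mod 169 for each divisor in increasing order:
167^1 ≡ 167 (mod 169)
167^2 ≡ 4 (mod 169)
167^3 ≡ 161 (mod 169)
167^4 ≡ 16 (mod 169)
167^6 ≡ 64 (mod 169)
167^12 ≡ 40 (mod 169)
167^13 ≡ 89 (mod 169)
167^26 ≡ 147 (mod 169)
167^39 ≡ 70 (mod 169)
167^52 ≡ 146 (mod 169)
167^78 ≡ 168 (mod 169)
167^156 ≡ 1 (mod 169) ✓
The order of 167 is 156, so the subgroup it generates has 156 elements.
Index = |(Z/169Z)^×| / |⟨167⟩| = 156 / 156 = 1.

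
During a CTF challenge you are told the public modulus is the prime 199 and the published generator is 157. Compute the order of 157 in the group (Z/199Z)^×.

Since 157 ∈ (Z/199Z)^×, its order divides φ(199) = 199 − 1 = 198 = 2 · 3^2 · 11.
Divisors of 198: 1, 2, 3, 6, 9, 11, 18, 22, 33, 66, 99, 198.
Check 157^d mod 199 for each divisor in increasing order:
157^1 ≡ 157 (mod 199)
157^2 ≡ 172 (mod 199)
157^3 ≡ 139 (mod 199)
157^6 ≡ 18 (mod 199)
157^9 ≡ 114 (mod 199)
157^11 ≡ 106 (mod 199)
157^18 ≡ 61 (mod 199)
157^22 ≡ 92 (mod 199)
157^33 ≡ 1 (mod 199) ✓
Hence ord(157) = 33.

33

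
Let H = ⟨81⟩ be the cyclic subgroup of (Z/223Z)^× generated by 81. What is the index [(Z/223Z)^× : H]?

2

By Lagrange's theorem, ord_223(81) divides φ(223) = 223 − 1 = 222 = 2 · 3 · 37.
Divisors of 222: 1, 2, 3, 6, 37, 74, 111, 222.
Compute 81^d (mod 223) for the divisors d until we hit 1:
81^1 ≡ 81
81^2 ≡ 94
81^3 ≡ 32
81^6 ≡ 132
81^37 ≡ 39
81^74 ≡ 183
81^111 ≡ 1
So ord_223(81) = 111, hence |⟨81⟩| = 111.
The index is φ(223) / ord(81) = 222 / 111 = 2.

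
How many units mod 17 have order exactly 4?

2

φ(17) = 17 − 1 = 16 = 2^4.
In a cyclic group of order 16, there are φ(d) elements of order d for each divisor d of 16, and zero for non-divisors.
4 = 2^2 divides 16, and φ(4) = 2.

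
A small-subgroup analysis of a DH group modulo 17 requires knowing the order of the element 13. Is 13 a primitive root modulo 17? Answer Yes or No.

φ(17) = 17 − 1 = 16 = 2^4.
It suffices to check that the order of 13 is not a proper divisor of 16: compute 13^(16/q) for q ∈ {2}.
13^8 ≡ 1 (mod 17)  [q = 2: ≡ 1 ✗]
The check at q = 2 fails, so 13 generates a proper subgroup.

No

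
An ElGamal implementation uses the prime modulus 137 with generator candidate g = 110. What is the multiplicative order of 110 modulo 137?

136

Since 110 ∈ (Z/137Z)^×, its order divides φ(137) = 137 − 1 = 136 = 2^3 · 17.
Divisors of 136: 1, 2, 4, 8, 17, 34, 68, 136.
Check 110^d mod 137 for each divisor in increasing order:
110^1 ≡ 110 (mod 137)
110^2 ≡ 44 (mod 137)
110^4 ≡ 18 (mod 137)
110^8 ≡ 50 (mod 137)
110^17 ≡ 41 (mod 137)
110^34 ≡ 37 (mod 137)
110^68 ≡ 136 (mod 137)
110^136 ≡ 1 (mod 137) ✓
Therefore the multiplicative order of 110 modulo 137 is 136.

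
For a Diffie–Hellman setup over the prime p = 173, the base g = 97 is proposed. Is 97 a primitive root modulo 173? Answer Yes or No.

Yes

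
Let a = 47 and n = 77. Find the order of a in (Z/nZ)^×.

The order of 47 must divide φ(77) = φ(7·11) = (7−1)·(11−1) = 6·10 = 60 = 2^2 · 3 · 5.
Divisors of 60: 1, 2, 3, 4, 5, 6, 10, 12, 15, 20, 30, 60.
Test each divisor d:
47^1 ≡ 47
47^2 ≡ 53
47^3 ≡ 27
47^4 ≡ 37
47^5 ≡ 45
47^6 ≡ 36
47^10 ≡ 23
47^12 ≡ 64
47^15 ≡ 34
47^20 ≡ 67
47^30 ≡ 1
The smallest such exponent is 30, so the order of 47 is 30.

30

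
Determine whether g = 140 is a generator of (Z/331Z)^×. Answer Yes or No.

φ(331) = 331 − 1 = 330 = 2 · 3 · 5 · 11.
Test 140^(330/q) mod 331 for each prime factor q of 330:
140^165 ≡ 330 (mod 331)  [q = 2: ≢ 1 ✓]
140^110 ≡ 299 (mod 331)  [q = 3: ≢ 1 ✓]
140^66 ≡ 150 (mod 331)  [q = 5: ≢ 1 ✓]
140^30 ≡ 120 (mod 331)  [q = 11: ≢ 1 ✓]
Every test exponent gives a nontrivial residue, hence 140 generates the full group.

Yes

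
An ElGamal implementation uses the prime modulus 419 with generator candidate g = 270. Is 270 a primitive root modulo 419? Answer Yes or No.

Yes

φ(419) = 419 − 1 = 418 = 2 · 11 · 19.
270 is a primitive root mod 419 iff 270^(φ(419)/q) ≢ 1 for every prime q | φ(419), i.e. q ∈ {2, 11, 19}.
270^209 ≡ 418 (mod 419)  [q = 2: ≢ 1 ✓]
270^38 ≡ 334 (mod 419)  [q = 11: ≢ 1 ✓]
270^22 ≡ 379 (mod 419)  [q = 19: ≢ 1 ✓]
Every test exponent gives a nontrivial residue, hence 270 generates the full group.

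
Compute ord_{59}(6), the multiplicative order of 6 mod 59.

By Lagrange's theorem, ord_59(6) divides φ(59) = 59 − 1 = 58 = 2 · 29.
Divisors of 58: 1, 2, 29, 58.
Evaluate successive powers at the divisors of 58:
6^1 ≡ 6 (mod 59)
6^2 ≡ 36 (mod 59)
6^29 ≡ 58 (mod 59)
6^58 ≡ 1 (mod 59) ✓
Therefore the multiplicative order of 6 modulo 59 is 58.

58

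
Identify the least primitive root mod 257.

φ(257) = 257 − 1 = 256 = 2^8.
Test candidates g = 2, 3, … against the prime factors q ∈ {2} of φ(257): g is a generator iff g^(256/q) ≢ 1 for every such q.
g = 2: 2^128 ≡ 1 — hits 1, so not a primitive root.
g = 3: 3^128 ≡ 256 — none is 1, so 3 is a primitive root.
So 3 is the smallest generator of (Z/257Z)^×.

3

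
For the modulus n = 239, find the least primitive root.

φ(239) = 239 − 1 = 238 = 2 · 7 · 17.
g is a primitive root iff g^(238/q) ≢ 1 (mod 239) for each prime q ∈ {2, 7, 17}.
g = 2: 2^119 ≡ 1 — hits 1, so not a primitive root.
g = 3: 3^119 ≡ 1 — hits 1, so not a primitive root.
g = 4: 4^119 ≡ 1 — hits 1, so not a primitive root.
g = 5: 5^119 ≡ 1 — hits 1, so not a primitive root.
g = 6: 6^119 ≡ 1 — hits 1, so not a primitive root.
g = 7: 7^119 ≡ 238; 7^34 ≡ 24; 7^14 ≡ 211 — none is 1, so 7 is a primitive root.
Hence the least primitive root of 239 is 7.

7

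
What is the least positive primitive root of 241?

7

φ(241) = 241 − 1 = 240 = 2^4 · 3 · 5.
g is a primitive root iff g^(240/q) ≢ 1 (mod 241) for each prime q ∈ {2, 3, 5}.
g = 2: 2^120 ≡ 1 — hits 1, so not a primitive root.
g = 3: 3^120 ≡ 1 — hits 1, so not a primitive root.
g = 4: 4^120 ≡ 1 — hits 1, so not a primitive root.
g = 5: 5^120 ≡ 1 — hits 1, so not a primitive root.
g = 6: 6^120 ≡ 1 — hits 1, so not a primitive root.
g = 7: 7^120 ≡ 240; 7^80 ≡ 15; 7^48 ≡ 91 — none is 1, so 7 is a primitive root.
The smallest primitive root modulo 241 is 7.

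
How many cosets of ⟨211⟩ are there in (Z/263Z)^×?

1

By Lagrange's theorem, ord_263(211) divides φ(263) = 263 − 1 = 262 = 2 · 131.
Divisors of 262: 1, 2, 131, 262.
Evaluate successive powers at the divisors of 262:
211^1 ≡ 211
211^2 ≡ 74
211^131 ≡ 262
211^262 ≡ 1
Thus |⟨211⟩| = ord(211) = 262.
Index = |(Z/263Z)^×| / |⟨211⟩| = 262 / 262 = 1.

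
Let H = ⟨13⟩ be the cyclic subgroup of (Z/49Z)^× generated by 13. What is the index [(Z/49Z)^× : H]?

The order of 13 must divide φ(49) = φ(7^2) = 7·(7−1) = 42 = 2 · 3 · 7.
Divisors of 42: 1, 2, 3, 6, 7, 14, 21, 42.
Test each divisor d:
13^1 ≡ 13 (mod 49)
13^2 ≡ 22 (mod 49)
13^3 ≡ 41 (mod 49)
13^6 ≡ 15 (mod 49)
13^7 ≡ 48 (mod 49)
13^14 ≡ 1 (mod 49) ✓
The order of 13 is 14, so the subgroup it generates has 14 elements.
The index is φ(49) / ord(13) = 42 / 14 = 3.

3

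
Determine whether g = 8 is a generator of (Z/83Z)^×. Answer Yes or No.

φ(83) = 83 − 1 = 82 = 2 · 41.
Test 8^(82/q) mod 83 for each prime factor q of 82:
8^41 ≡ 82 (mod 83)  [q = 2: ≢ 1 ✓]
8^2 ≡ 64 (mod 83)  [q = 41: ≢ 1 ✓]
All checks pass, so 8 has order 82 and is a primitive root modulo 83.

Yes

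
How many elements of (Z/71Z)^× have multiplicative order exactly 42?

0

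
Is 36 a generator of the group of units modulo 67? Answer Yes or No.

φ(67) = 67 − 1 = 66 = 2 · 3 · 11.
An element g generates (Z/67Z)^× iff g^(66/q) ≢ 1 (mod 67) for each prime q ∈ {2, 3, 11}.
36^33 ≡ 1 (mod 67)  [q = 2: ≡ 1 ✗]
36^22 ≡ 29 (mod 67)  [q = 3: ≢ 1 ✓]
36^6 ≡ 40 (mod 67)  [q = 11: ≢ 1 ✓]
Since 36^33 ≡ 1, the order of 36 divides 33 < 66, so 36 is not a primitive root.

No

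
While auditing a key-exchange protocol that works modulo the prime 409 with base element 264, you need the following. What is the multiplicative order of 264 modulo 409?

408

By Lagrange's theorem, ord_409(264) divides φ(409) = 409 − 1 = 408 = 2^3 · 3 · 17.
Divisors of 408: 1, 2, 3, 4, 6, 8, 12, 17, 24, 34, 51, 68, 102, 136, 204, 408.
Test each divisor d:
264^1 ≡ 264 (mod 409)
264^2 ≡ 166 (mod 409)
264^3 ≡ 61 (mod 409)
264^4 ≡ 153 (mod 409)
264^6 ≡ 40 (mod 409)
264^8 ≡ 96 (mod 409)
264^12 ≡ 373 (mod 409)
264^17 ≡ 292 (mod 409)
264^24 ≡ 69 (mod 409)
264^34 ≡ 192 (mod 409)
264^51 ≡ 31 (mod 409)
264^68 ≡ 54 (mod 409)
264^102 ≡ 143 (mod 409)
264^136 ≡ 53 (mod 409)
264^204 ≡ 408 (mod 409)
264^408 ≡ 1 (mod 409) ✓
So ord_409(264) = 408.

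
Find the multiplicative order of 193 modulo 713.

Since 193 ∈ (Z/713Z)^×, its order divides φ(713) = φ(23·31) = (23−1)·(31−1) = 22·30 = 660 = 2^2 · 3 · 5 · 11.
Divisors of 660: 1, 2, 3, 4, 5, 6, 10, 11, 12, 15, 20, 22, 30, 33, 44, 55, 60, 66, 110, 132, 165, 220, 330, 660.
Compute 193^d (mod 713) for the divisors d until we hit 1:
193^1 ≡ 193
193^2 ≡ 173
193^3 ≡ 591
193^4 ≡ 696
193^5 ≡ 284
193^6 ≡ 624
193^10 ≡ 87
193^11 ≡ 392
193^12 ≡ 78
193^15 ≡ 466
193^20 ≡ 439
193^22 ≡ 369
193^30 ≡ 404
193^33 ≡ 622
193^44 ≡ 691
193^55 ≡ 645
193^60 ≡ 652
193^66 ≡ 438
193^110 ≡ 346
193^132 ≡ 47
193^165 ≡ 1
The smallest such exponent is 165, so the order of 193 is 165.

165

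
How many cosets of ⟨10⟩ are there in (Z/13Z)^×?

ord(10) | φ(13) = 13 − 1 = 12 = 2^2 · 3.
Divisors of 12: 1, 2, 3, 4, 6, 12.
Check 10^d mod 13 for each divisor in increasing order:
10^1 ≡ 10 (mod 13)
10^2 ≡ 9 (mod 13)
10^3 ≡ 12 (mod 13)
10^4 ≡ 3 (mod 13)
10^6 ≡ 1 (mod 13) ✓
So ord_13(10) = 6, hence |⟨10⟩| = 6.
[(Z/13Z)^× : ⟨10⟩] = 12/6 = 2.

2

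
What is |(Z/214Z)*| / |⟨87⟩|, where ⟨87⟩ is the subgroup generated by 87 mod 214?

2

The order of 87 must divide φ(214) = φ(2)·φ(107) = 1·106 = 106 = 2 · 53.
Divisors of 106: 1, 2, 53, 106.
Evaluate successive powers at the divisors of 106:
87^1 ≡ 87
87^2 ≡ 79
87^53 ≡ 1
Thus |⟨87⟩| = ord(87) = 53.
[(Z/214Z)^× : ⟨87⟩] = 106/53 = 2.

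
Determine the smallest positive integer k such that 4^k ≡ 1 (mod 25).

10

Since 4 ∈ (Z/25Z)^×, its order divides φ(25) = φ(5^2) = 5·(5−1) = 20 = 2^2 · 5.
Divisors of 20: 1, 2, 4, 5, 10, 20.
Test each divisor d:
4^1 ≡ 4 (mod 25)
4^2 ≡ 16 (mod 25)
4^4 ≡ 6 (mod 25)
4^5 ≡ 24 (mod 25)
4^10 ≡ 1 (mod 25) ✓
The smallest such exponent is 10, so the order of 4 is 10.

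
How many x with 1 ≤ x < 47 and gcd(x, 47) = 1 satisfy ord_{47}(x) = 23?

φ(47) = 47 − 1 = 46 = 2 · 23.
Since (Z/47Z)^× is cyclic of order 46, the number of elements of order d is φ(d) when d | 46 and 0 otherwise.
23 | 46, and φ(23) = 23 − 1 = 22.

22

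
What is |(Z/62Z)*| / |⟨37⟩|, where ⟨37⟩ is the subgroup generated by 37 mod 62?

5

Since 37 ∈ (Z/62Z)^×, its order divides φ(62) = φ(2)·φ(31) = 1·30 = 30 = 2 · 3 · 5.
Divisors of 30: 1, 2, 3, 5, 6, 10, 15, 30.
Evaluate successive powers at the divisors of 30:
37^1 ≡ 37
37^2 ≡ 5
37^3 ≡ 61
37^5 ≡ 57
37^6 ≡ 1
Thus |⟨37⟩| = ord(37) = 6.
[(Z/62Z)^× : ⟨37⟩] = 30/6 = 5.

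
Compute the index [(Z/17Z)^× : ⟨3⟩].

1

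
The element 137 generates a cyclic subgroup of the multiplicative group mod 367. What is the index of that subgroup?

6

ord(137) | φ(367) = 367 − 1 = 366 = 2 · 3 · 61.
Divisors of 366: 1, 2, 3, 6, 61, 122, 183, 366.
Test each divisor d:
137^1 ≡ 137 (mod 367)
137^2 ≡ 52 (mod 367)
137^3 ≡ 151 (mod 367)
137^6 ≡ 47 (mod 367)
137^61 ≡ 1 (mod 367) ✓
The order of 137 is 61, so the subgroup it generates has 61 elements.
[(Z/367Z)^× : ⟨137⟩] = 366/61 = 6.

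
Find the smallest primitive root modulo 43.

3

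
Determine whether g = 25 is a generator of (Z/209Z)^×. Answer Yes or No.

No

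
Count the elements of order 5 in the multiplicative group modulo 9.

φ(9) = φ(3^2) = 3·(3−1) = 6 = 2 · 3.
In a cyclic group of order 6, there are φ(d) elements of order d for each divisor d of 6, and zero for non-divisors.
Here 6 is not a multiple of 5, so there are no elements of order 5.

0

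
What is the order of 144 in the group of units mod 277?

Since 144 ∈ (Z/277Z)^×, its order divides φ(277) = 277 − 1 = 276 = 2^2 · 3 · 23.
Divisors of 276: 1, 2, 3, 4, 6, 12, 23, 46, 69, 92, 138, 276.
Evaluate successive powers at the divisors of 276:
144^1 ≡ 144
144^2 ≡ 238
144^3 ≡ 201
144^4 ≡ 136
144^6 ≡ 236
144^12 ≡ 19
144^23 ≡ 116
144^46 ≡ 160
144^69 ≡ 1
Therefore the multiplicative order of 144 modulo 277 is 69.

69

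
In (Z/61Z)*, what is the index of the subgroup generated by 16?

4

By Lagrange's theorem, ord_61(16) divides φ(61) = 61 − 1 = 60 = 2^2 · 3 · 5.
Divisors of 60: 1, 2, 3, 4, 5, 6, 10, 12, 15, 20, 30, 60.
Check 16^d mod 61 for each divisor in increasing order:
16^1 ≡ 16 (mod 61)
16^2 ≡ 12 (mod 61)
16^3 ≡ 9 (mod 61)
16^4 ≡ 22 (mod 61)
16^5 ≡ 47 (mod 61)
16^6 ≡ 20 (mod 61)
16^10 ≡ 13 (mod 61)
16^12 ≡ 34 (mod 61)
16^15 ≡ 1 (mod 61) ✓
The order of 16 is 15, so the subgroup it generates has 15 elements.
Index = |(Z/61Z)^×| / |⟨16⟩| = 60 / 15 = 4.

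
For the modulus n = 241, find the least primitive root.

7

φ(241) = 241 − 1 = 240 = 2^4 · 3 · 5.
Test candidates g = 2, 3, … against the prime factors q ∈ {2, 3, 5} of φ(241): g is a generator iff g^(240/q) ≢ 1 for every such q.
g = 2: 2^120 ≡ 1 — hits 1, so not a primitive root.
g = 3: 3^120 ≡ 1 — hits 1, so not a primitive root.
g = 4: 4^120 ≡ 1 — hits 1, so not a primitive root.
g = 5: 5^120 ≡ 1 — hits 1, so not a primitive root.
g = 6: 6^120 ≡ 1 — hits 1, so not a primitive root.
g = 7: 7^120 ≡ 240; 7^80 ≡ 15; 7^48 ≡ 91 — none is 1, so 7 is a primitive root.
So 7 is the smallest generator of (Z/241Z)^×.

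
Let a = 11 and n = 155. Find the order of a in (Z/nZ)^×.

30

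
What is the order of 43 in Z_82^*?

20

The order of 43 must divide φ(82) = φ(2)·φ(41) = 1·40 = 40 = 2^3 · 5.
Divisors of 40: 1, 2, 4, 5, 8, 10, 20, 40.
Compute 43^d (mod 82) for the divisors d until we hit 1:
43^1 ≡ 43 (mod 82)
43^2 ≡ 45 (mod 82)
43^4 ≡ 57 (mod 82)
43^5 ≡ 73 (mod 82)
43^8 ≡ 51 (mod 82)
43^10 ≡ 81 (mod 82)
43^20 ≡ 1 (mod 82) ✓
Therefore the multiplicative order of 43 modulo 82 is 20.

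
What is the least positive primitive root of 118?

11

φ(118) = φ(2)·φ(59) = 1·58 = 58 = 2 · 29.
g is a primitive root iff g^(58/q) ≢ 1 (mod 118) for each prime q ∈ {2, 29}.
g = 2: gcd(2, 118) = 2 > 1, not a unit — skip.
g = 3: 3^29 ≡ 1 — hits 1, so not a primitive root.
g = 4: gcd(4, 118) = 2 > 1, not a unit — skip.
g = 5: 5^29 ≡ 1 — hits 1, so not a primitive root.
g = 6: gcd(6, 118) = 2 > 1, not a unit — skip.
g = 7: 7^29 ≡ 1 — hits 1, so not a primitive root.
g = 8: gcd(8, 118) = 2 > 1, not a unit — skip.
g = 9: 9^29 ≡ 1 — hits 1, so not a primitive root.
g = 10: gcd(10, 118) = 2 > 1, not a unit — skip.
g = 11: 11^29 ≡ 117; 11^2 ≡ 3 — none is 1, so 11 is a primitive root.
Hence the least primitive root of 118 is 11.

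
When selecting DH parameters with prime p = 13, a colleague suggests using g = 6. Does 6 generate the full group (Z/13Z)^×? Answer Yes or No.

Yes

φ(13) = 13 − 1 = 12 = 2^2 · 3.
6 is a primitive root mod 13 iff 6^(φ(13)/q) ≢ 1 for every prime q | φ(13), i.e. q ∈ {2, 3}.
6^6 ≡ 12 (mod 13)  [q = 2: ≢ 1 ✓]
6^4 ≡ 9 (mod 13)  [q = 3: ≢ 1 ✓]
Every test exponent gives a nontrivial residue, hence 6 generates the full group.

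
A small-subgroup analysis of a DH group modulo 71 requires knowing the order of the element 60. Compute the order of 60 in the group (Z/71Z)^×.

35

ord(60) | φ(71) = 71 − 1 = 70 = 2 · 5 · 7.
Divisors of 70: 1, 2, 5, 7, 10, 14, 35, 70.
Evaluate successive powers at the divisors of 70:
60^1 ≡ 60 (mod 71)
60^2 ≡ 50 (mod 71)
60^5 ≡ 48 (mod 71)
60^7 ≡ 57 (mod 71)
60^10 ≡ 32 (mod 71)
60^14 ≡ 54 (mod 71)
60^35 ≡ 1 (mod 71) ✓
Therefore the multiplicative order of 60 modulo 71 is 35.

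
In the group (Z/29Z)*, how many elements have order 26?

φ(29) = 29 − 1 = 28 = 2^2 · 7.
Since (Z/29Z)^× is cyclic of order 28, the number of elements of order d is φ(d) when d | 28 and 0 otherwise.
26 does not divide 28, so no element of (Z/29Z)^× has order 26.

0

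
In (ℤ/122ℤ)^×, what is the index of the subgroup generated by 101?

5

By Lagrange's theorem, ord_122(101) divides φ(122) = φ(2)·φ(61) = 1·60 = 60 = 2^2 · 3 · 5.
Divisors of 60: 1, 2, 3, 4, 5, 6, 10, 12, 15, 20, 30, 60.
Test each divisor d:
101^1 ≡ 101 (mod 122)
101^2 ≡ 75 (mod 122)
101^3 ≡ 11 (mod 122)
101^4 ≡ 13 (mod 122)
101^5 ≡ 93 (mod 122)
101^6 ≡ 121 (mod 122)
101^10 ≡ 109 (mod 122)
101^12 ≡ 1 (mod 122) ✓
So ord_122(101) = 12, hence |⟨101⟩| = 12.
[(Z/122Z)^× : ⟨101⟩] = 60/12 = 5.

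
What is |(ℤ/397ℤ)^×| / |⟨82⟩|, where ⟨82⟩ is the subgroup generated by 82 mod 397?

4

By Lagrange's theorem, ord_397(82) divides φ(397) = 397 − 1 = 396 = 2^2 · 3^2 · 11.
Divisors of 396: 1, 2, 3, 4, 6, 9, 11, 12, 18, 22, 33, 36, 44, 66, 99, 132, 198, 396.
Compute 82^d (mod 397) for the divisors d until we hit 1:
82^1 ≡ 82 (mod 397)
82^2 ≡ 372 (mod 397)
82^3 ≡ 332 (mod 397)
82^4 ≡ 228 (mod 397)
82^6 ≡ 255 (mod 397)
82^9 ≡ 99 (mod 397)
82^11 ≡ 304 (mod 397)
82^12 ≡ 314 (mod 397)
82^18 ≡ 273 (mod 397)
82^22 ≡ 312 (mod 397)
82^33 ≡ 362 (mod 397)
82^36 ≡ 290 (mod 397)
82^44 ≡ 79 (mod 397)
82^66 ≡ 34 (mod 397)
82^99 ≡ 1 (mod 397) ✓
Thus |⟨82⟩| = ord(82) = 99.
Index = |(Z/397Z)^×| / |⟨82⟩| = 396 / 99 = 4.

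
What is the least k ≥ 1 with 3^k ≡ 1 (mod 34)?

16

The order of 3 must divide φ(34) = φ(2)·φ(17) = 1·16 = 16 = 2^4.
Divisors of 16: 1, 2, 4, 8, 16.
Evaluate successive powers at the divisors of 16:
3^1 ≡ 3 (mod 34)
3^2 ≡ 9 (mod 34)
3^4 ≡ 13 (mod 34)
3^8 ≡ 33 (mod 34)
3^16 ≡ 1 (mod 34) ✓
So ord_34(3) = 16.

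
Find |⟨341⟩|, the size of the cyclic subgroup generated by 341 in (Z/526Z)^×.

131

ord(341) | φ(526) = φ(2)·φ(263) = 1·262 = 262 = 2 · 131.
Divisors of 262: 1, 2, 131, 262.
Check 341^d mod 526 for each divisor in increasing order:
341^1 ≡ 341
341^2 ≡ 35
341^131 ≡ 1
The smallest such exponent is 131, so the order of 341 is 131.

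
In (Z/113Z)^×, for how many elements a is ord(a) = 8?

φ(113) = 113 − 1 = 112 = 2^4 · 7.
In a cyclic group of order 112, there are φ(d) elements of order d for each divisor d of 112, and zero for non-divisors.
8 = 2^3 divides 112, and φ(8) = 4.

4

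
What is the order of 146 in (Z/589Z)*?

ord(146) | φ(589) = φ(19·31) = (19−1)·(31−1) = 18·30 = 540 = 2^2 · 3^3 · 5.
Divisors of 540: 1, 2, 3, 4, 5, 6, 9, 10, 12, 15, 18, 20, 27, 30, 36, 45, 54, 60, 90, 108, 135, 180, 270, 540.
Compute 146^d (mod 589) for the divisors d until we hit 1:
146^1 ≡ 146 (mod 589)
146^2 ≡ 112 (mod 589)
146^3 ≡ 449 (mod 589)
146^4 ≡ 175 (mod 589)
146^5 ≡ 223 (mod 589)
146^6 ≡ 163 (mod 589)
146^9 ≡ 151 (mod 589)
146^10 ≡ 253 (mod 589)
146^12 ≡ 64 (mod 589)
146^15 ≡ 464 (mod 589)
146^18 ≡ 419 (mod 589)
146^20 ≡ 397 (mod 589)
146^27 ≡ 246 (mod 589)
146^30 ≡ 311 (mod 589)
146^36 ≡ 39 (mod 589)
146^45 ≡ 588 (mod 589)
146^54 ≡ 438 (mod 589)
146^60 ≡ 125 (mod 589)
146^90 ≡ 1 (mod 589) ✓
The smallest such exponent is 90, so the order of 146 is 90.

90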